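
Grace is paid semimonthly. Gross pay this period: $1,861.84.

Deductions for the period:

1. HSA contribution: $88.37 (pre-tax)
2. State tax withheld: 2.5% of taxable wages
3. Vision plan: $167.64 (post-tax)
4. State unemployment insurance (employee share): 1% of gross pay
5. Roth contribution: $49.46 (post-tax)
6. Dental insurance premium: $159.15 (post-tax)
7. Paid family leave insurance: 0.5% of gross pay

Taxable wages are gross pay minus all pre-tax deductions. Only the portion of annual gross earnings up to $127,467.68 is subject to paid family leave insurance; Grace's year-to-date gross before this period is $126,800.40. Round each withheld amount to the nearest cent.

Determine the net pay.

HSA contribution: $88.37
Taxable wages = $1,861.84 − $88.37 = $1,773.47
State tax withheld: $1,773.47 × 0.025 = $44.34
State unemployment insurance (employee share): $1,861.84 × 0.01 = $18.62
Paid family leave insurance: only $127,467.68 − $126,800.40 = $667.28 of this check is subject → $667.28 × 0.005 = $3.34
Vision plan: $167.64
Roth contribution: $49.46
Dental insurance premium: $159.15
Total deductions = $88.37 + $44.34 + $18.62 + $3.34 + $167.64 + $49.46 + $159.15 = $530.92
Net pay = $1,861.84 − $530.92 = $1,330.92

$1,330.92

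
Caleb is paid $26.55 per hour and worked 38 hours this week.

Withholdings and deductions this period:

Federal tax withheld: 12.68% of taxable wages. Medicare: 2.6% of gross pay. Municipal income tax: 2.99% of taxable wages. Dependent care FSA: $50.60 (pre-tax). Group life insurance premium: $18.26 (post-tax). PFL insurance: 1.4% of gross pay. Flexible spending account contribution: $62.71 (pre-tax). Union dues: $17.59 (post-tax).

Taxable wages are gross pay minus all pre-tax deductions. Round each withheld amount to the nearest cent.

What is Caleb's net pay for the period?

$679.05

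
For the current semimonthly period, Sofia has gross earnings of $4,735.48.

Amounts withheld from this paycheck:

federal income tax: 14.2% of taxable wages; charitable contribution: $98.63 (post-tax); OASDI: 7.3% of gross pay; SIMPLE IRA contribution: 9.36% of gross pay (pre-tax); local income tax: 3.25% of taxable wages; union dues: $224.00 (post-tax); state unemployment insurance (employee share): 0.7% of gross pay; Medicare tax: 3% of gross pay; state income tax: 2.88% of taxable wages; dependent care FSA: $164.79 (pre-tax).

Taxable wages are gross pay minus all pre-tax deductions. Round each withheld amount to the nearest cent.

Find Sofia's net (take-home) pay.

SIMPLE IRA contribution: $4,735.48 × 0.0936 = $443.24
Dependent care FSA: $164.79
Pre-tax total = $443.24 + $164.79 = $608.03
Taxable wages = $4,735.48 − $608.03 = $4,127.45
State income tax: $4,127.45 × 0.0288 = $118.87
Local income tax: $4,127.45 × 0.0325 = $134.14
Federal income tax: $4,127.45 × 0.142 = $586.10
Medicare tax: $4,735.48 × 0.03 = $142.06
OASDI: $4,735.48 × 0.073 = $345.69
State unemployment insurance (employee share): $4,735.48 × 0.007 = $33.15
Union dues: $224.00
Charitable contribution: $98.63
Total deductions = $443.24 + $164.79 + $118.87 + $134.14 + $586.10 + $142.06 + $345.69 + $33.15 + $224.00 + $98.63 = $2,290.67
Net pay = $4,735.48 − $2,290.67 = $2,444.81

$2,444.81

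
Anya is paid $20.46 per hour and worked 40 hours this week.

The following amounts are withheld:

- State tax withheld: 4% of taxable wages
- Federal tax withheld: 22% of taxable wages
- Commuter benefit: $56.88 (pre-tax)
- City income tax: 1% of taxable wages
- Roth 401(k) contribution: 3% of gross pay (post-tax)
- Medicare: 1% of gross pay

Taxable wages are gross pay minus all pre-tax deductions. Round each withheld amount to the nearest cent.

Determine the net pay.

Gross pay: 40 × $20.46 = $818.40
Commuter benefit: $56.88
Taxable wages = $818.40 − $56.88 = $761.52
State tax withheld: $761.52 × 0.04 = $30.46
City income tax: $761.52 × 0.01 = $7.62
Federal tax withheld: $761.52 × 0.22 = $167.53
Medicare: $818.40 × 0.01 = $8.18
Roth 401(k) contribution: $818.40 × 0.03 = $24.55
Total deductions = $56.88 + $30.46 + $7.62 + $167.53 + $8.18 + $24.55 = $295.22
Net pay = $818.40 − $295.22 = $523.18

$523.18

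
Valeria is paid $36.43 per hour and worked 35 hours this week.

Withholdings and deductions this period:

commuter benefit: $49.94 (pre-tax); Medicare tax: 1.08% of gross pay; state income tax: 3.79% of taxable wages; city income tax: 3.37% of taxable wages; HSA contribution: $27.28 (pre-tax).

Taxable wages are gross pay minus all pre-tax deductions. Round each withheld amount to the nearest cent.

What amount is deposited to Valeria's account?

$1,098.29

Gross pay: 35 × $36.43 = $1,275.05
HSA contribution: $27.28
Commuter benefit: $49.94
Pre-tax total = $27.28 + $49.94 = $77.22
Taxable wages = $1,275.05 − $77.22 = $1,197.83
State income tax: $1,197.83 × 0.0379 = $45.40
City income tax: $1,197.83 × 0.0337 = $40.37
Medicare tax: $1,275.05 × 0.0108 = $13.77
Total deductions = $27.28 + $49.94 + $45.40 + $40.37 + $13.77 = $176.76
Net pay = $1,275.05 − $176.76 = $1,098.29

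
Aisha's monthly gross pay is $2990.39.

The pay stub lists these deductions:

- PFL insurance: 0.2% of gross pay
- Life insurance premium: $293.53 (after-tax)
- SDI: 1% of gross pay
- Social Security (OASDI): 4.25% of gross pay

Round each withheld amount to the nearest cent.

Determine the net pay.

$2533.89

SDI: $2990.39 × 0.01 = $29.90
Social Security (OASDI): $2990.39 × 0.0425 = $127.09
PFL insurance: $2990.39 × 0.002 = $5.98
Life insurance premium: $293.53
Total deductions = $29.90 + $127.09 + $5.98 + $293.53 = $456.50
Net pay = $2990.39 − $456.50 = $2533.89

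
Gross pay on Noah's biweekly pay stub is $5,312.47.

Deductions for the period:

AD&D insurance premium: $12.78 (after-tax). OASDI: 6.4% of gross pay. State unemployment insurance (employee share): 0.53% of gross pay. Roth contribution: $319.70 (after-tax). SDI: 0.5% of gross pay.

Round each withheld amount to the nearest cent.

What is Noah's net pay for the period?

SDI: $5,312.47 × 0.005 = $26.56
OASDI: $5,312.47 × 0.064 = $340.00
State unemployment insurance (employee share): $5,312.47 × 0.0053 = $28.16
Roth contribution: $319.70
AD&D insurance premium: $12.78
Total deductions = $26.56 + $340.00 + $28.16 + $319.70 + $12.78 = $727.20
Net pay = $5,312.47 − $727.20 = $4,585.27

$4,585.27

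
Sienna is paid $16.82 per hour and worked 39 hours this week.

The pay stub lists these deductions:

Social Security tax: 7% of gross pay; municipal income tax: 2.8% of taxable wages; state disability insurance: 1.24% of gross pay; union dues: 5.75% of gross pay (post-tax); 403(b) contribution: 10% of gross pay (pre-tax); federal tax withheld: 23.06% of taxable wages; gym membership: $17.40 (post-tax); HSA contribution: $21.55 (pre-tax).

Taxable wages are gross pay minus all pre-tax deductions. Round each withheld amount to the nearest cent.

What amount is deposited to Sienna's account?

$312.56

Gross pay: 39 × $16.82 = $655.98
403(b) contribution: $655.98 × 0.1 = $65.60
HSA contribution: $21.55
Pre-tax total = $65.60 + $21.55 = $87.15
Taxable wages = $655.98 − $87.15 = $568.83
Municipal income tax: $568.83 × 0.028 = $15.93
Federal tax withheld: $568.83 × 0.2306 = $131.17
State disability insurance: $655.98 × 0.0124 = $8.13
Social Security tax: $655.98 × 0.07 = $45.92
Gym membership: $17.40
Union dues: $655.98 × 0.0575 = $37.72
Total deductions = $65.60 + $21.55 + $15.93 + $131.17 + $8.13 + $45.92 + $17.40 + $37.72 = $343.42
Net pay = $655.98 − $343.42 = $312.56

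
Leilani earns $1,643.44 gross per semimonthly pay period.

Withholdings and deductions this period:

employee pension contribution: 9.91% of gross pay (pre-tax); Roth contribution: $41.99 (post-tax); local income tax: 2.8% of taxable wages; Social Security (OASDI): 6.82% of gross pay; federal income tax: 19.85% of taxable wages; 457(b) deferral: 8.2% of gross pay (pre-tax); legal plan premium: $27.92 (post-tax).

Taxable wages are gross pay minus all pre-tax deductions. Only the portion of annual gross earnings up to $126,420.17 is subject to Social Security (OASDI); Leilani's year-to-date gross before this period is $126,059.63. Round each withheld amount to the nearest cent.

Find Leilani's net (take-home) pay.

$946.49

457(b) deferral: $1,643.44 × 0.082 = $134.76
Employee pension contribution: $1,643.44 × 0.0991 = $162.86
Pre-tax total = $134.76 + $162.86 = $297.62
Taxable wages = $1,643.44 − $297.62 = $1,345.82
Federal income tax: $1,345.82 × 0.1985 = $267.15
Local income tax: $1,345.82 × 0.028 = $37.68
Social Security (OASDI): only $126,420.17 − $126,059.63 = $360.54 of this check is subject → $360.54 × 0.0682 = $24.59
Roth contribution: $41.99
Legal plan premium: $27.92
Total deductions = $134.76 + $162.86 + $267.15 + $37.68 + $24.59 + $41.99 + $27.92 = $696.95
Net pay = $1,643.44 − $696.95 = $946.49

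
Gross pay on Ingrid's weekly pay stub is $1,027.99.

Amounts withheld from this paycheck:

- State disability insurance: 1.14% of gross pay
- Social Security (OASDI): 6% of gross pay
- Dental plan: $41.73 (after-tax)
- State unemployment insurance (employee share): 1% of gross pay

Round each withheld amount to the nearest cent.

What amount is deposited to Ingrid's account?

State disability insurance: $1,027.99 × 0.0114 = $11.72
Social Security (OASDI): $1,027.99 × 0.06 = $61.68
State unemployment insurance (employee share): $1,027.99 × 0.01 = $10.28
Dental plan: $41.73
Total deductions = $11.72 + $61.68 + $10.28 + $41.73 = $125.41
Net pay = $1,027.99 − $125.41 = $902.58

$902.58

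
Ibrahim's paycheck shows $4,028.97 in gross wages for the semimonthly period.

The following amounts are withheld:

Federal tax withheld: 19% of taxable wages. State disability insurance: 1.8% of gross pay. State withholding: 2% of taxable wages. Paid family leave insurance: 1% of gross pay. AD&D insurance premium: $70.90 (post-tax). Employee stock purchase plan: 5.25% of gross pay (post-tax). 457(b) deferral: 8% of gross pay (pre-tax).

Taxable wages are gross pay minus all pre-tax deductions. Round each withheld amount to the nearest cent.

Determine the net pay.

457(b) deferral: $4,028.97 × 0.08 = $322.32
Taxable wages = $4,028.97 − $322.32 = $3,706.65
State withholding: $3,706.65 × 0.02 = $74.13
Federal tax withheld: $3,706.65 × 0.19 = $704.26
Paid family leave insurance: $4,028.97 × 0.01 = $40.29
State disability insurance: $4,028.97 × 0.018 = $72.52
Employee stock purchase plan: $4,028.97 × 0.0525 = $211.52
AD&D insurance premium: $70.90
Total deductions = $322.32 + $74.13 + $704.26 + $40.29 + $72.52 + $211.52 + $70.90 = $1,495.94
Net pay = $4,028.97 − $1,495.94 = $2,533.03

$2,533.03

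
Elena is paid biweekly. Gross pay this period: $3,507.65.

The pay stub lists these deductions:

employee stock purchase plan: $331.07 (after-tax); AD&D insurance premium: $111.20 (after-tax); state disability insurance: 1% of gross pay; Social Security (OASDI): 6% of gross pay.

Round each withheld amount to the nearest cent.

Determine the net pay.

$2,819.84

State disability insurance: $3,507.65 × 0.01 = $35.08
Social Security (OASDI): $3,507.65 × 0.06 = $210.46
Employee stock purchase plan: $331.07
AD&D insurance premium: $111.20
Total deductions = $35.08 + $210.46 + $331.07 + $111.20 = $687.81
Net pay = $3,507.65 − $687.81 = $2,819.84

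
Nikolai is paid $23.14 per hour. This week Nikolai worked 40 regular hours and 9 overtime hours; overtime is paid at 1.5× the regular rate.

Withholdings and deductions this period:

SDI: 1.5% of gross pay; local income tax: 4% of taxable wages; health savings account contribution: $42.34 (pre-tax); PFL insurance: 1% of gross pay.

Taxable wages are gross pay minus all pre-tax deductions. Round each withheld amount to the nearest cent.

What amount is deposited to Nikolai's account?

$1,116.87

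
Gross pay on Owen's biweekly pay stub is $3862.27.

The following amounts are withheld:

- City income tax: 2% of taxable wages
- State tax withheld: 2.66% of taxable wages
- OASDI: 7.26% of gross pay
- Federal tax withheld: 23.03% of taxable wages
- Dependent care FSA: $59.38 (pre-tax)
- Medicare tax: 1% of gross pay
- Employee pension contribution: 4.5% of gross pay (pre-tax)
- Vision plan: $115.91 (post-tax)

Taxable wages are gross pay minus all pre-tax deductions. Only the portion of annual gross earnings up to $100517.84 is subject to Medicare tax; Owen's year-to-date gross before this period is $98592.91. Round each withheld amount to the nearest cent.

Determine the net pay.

$2208.64

Dependent care FSA: $59.38
Employee pension contribution: $3862.27 × 0.045 = $173.80
Pre-tax total = $59.38 + $173.80 = $233.18
Taxable wages = $3862.27 − $233.18 = $3629.09
City income tax: $3629.09 × 0.02 = $72.58
State tax withheld: $3629.09 × 0.0266 = $96.53
Federal tax withheld: $3629.09 × 0.2303 = $835.78
Medicare tax: only $100517.84 − $98592.91 = $1924.93 of this check is subject → $1924.93 × 0.01 = $19.25
OASDI: $3862.27 × 0.0726 = $280.40
Vision plan: $115.91
Total deductions = $59.38 + $173.80 + $72.58 + $96.53 + $835.78 + $19.25 + $280.40 + $115.91 = $1653.63
Net pay = $3862.27 − $1653.63 = $2208.64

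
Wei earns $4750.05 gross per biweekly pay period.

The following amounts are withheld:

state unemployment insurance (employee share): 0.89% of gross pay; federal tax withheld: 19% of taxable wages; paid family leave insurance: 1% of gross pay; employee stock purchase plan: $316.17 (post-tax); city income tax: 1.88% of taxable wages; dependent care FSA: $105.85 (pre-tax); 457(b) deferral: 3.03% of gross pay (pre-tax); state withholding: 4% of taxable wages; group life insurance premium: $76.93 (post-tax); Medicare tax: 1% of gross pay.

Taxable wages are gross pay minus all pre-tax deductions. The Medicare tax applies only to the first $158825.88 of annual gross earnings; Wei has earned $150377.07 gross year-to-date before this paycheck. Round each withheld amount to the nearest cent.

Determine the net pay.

Dependent care FSA: $105.85
457(b) deferral: $4750.05 × 0.0303 = $143.93
Pre-tax total = $105.85 + $143.93 = $249.78
Taxable wages = $4750.05 − $249.78 = $4500.27
State withholding: $4500.27 × 0.04 = $180.01
City income tax: $4500.27 × 0.0188 = $84.61
Federal tax withheld: $4500.27 × 0.19 = $855.05
State unemployment insurance (employee share): $4750.05 × 0.0089 = $42.28
Medicare tax: cap not yet reached, full $4750.05 is subject → $4750.05 × 0.01 = $47.50
Paid family leave insurance: $4750.05 × 0.01 = $47.50
Group life insurance premium: $76.93
Employee stock purchase plan: $316.17
Total deductions = $105.85 + $143.93 + $180.01 + $84.61 + $855.05 + $42.28 + $47.50 + $47.50 + $76.93 + $316.17 = $1899.83
Net pay = $4750.05 − $1899.83 = $2850.22

$2850.22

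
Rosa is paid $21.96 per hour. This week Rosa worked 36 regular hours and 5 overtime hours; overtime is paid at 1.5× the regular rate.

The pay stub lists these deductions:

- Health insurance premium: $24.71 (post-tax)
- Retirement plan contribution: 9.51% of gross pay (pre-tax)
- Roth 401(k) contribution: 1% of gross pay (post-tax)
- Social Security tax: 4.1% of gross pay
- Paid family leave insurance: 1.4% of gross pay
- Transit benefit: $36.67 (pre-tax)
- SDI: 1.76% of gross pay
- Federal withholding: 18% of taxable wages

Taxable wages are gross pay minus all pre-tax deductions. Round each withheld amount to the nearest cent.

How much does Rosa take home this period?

$575.14

Regular pay: 36 × $21.96 = $790.56
Overtime pay: 5 × $21.96 × 1.5 = $164.70
Gross pay = $790.56 + $164.70 = $955.26
Retirement plan contribution: $955.26 × 0.0951 = $90.85
Transit benefit: $36.67
Pre-tax total = $90.85 + $36.67 = $127.52
Taxable wages = $955.26 − $127.52 = $827.74
Federal withholding: $827.74 × 0.18 = $148.99
SDI: $955.26 × 0.0176 = $16.81
Paid family leave insurance: $955.26 × 0.014 = $13.37
Social Security tax: $955.26 × 0.041 = $39.17
Roth 401(k) contribution: $955.26 × 0.01 = $9.55
Health insurance premium: $24.71
Total deductions = $90.85 + $36.67 + $148.99 + $16.81 + $13.37 + $39.17 + $9.55 + $24.71 = $380.12
Net pay = $955.26 − $380.12 = $575.14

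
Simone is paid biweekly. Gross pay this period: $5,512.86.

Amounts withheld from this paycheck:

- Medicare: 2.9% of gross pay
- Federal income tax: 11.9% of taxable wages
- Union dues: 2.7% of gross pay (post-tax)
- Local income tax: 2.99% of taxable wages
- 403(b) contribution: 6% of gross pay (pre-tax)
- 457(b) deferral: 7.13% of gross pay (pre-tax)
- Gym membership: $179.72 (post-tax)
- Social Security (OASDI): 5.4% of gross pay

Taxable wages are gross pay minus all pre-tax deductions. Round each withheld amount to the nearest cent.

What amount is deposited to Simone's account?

$3,289.81

403(b) contribution: $5,512.86 × 0.06 = $330.77
457(b) deferral: $5,512.86 × 0.0713 = $393.07
Pre-tax total = $330.77 + $393.07 = $723.84
Taxable wages = $5,512.86 − $723.84 = $4,789.02
Local income tax: $4,789.02 × 0.0299 = $143.19
Federal income tax: $4,789.02 × 0.119 = $569.89
Medicare: $5,512.86 × 0.029 = $159.87
Social Security (OASDI): $5,512.86 × 0.054 = $297.69
Gym membership: $179.72
Union dues: $5,512.86 × 0.027 = $148.85
Total deductions = $330.77 + $393.07 + $143.19 + $569.89 + $159.87 + $297.69 + $179.72 + $148.85 = $2,223.05
Net pay = $5,512.86 − $2,223.05 = $3,289.81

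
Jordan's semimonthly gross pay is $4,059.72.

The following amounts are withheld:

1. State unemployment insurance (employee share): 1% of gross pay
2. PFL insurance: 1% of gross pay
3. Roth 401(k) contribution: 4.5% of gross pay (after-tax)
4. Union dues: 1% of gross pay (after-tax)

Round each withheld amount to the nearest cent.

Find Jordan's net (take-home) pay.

$3,755.23

State unemployment insurance (employee share): $4,059.72 × 0.01 = $40.60
PFL insurance: $4,059.72 × 0.01 = $40.60
Union dues: $4,059.72 × 0.01 = $40.60
Roth 401(k) contribution: $4,059.72 × 0.045 = $182.69
Total deductions = $40.60 + $40.60 + $40.60 + $182.69 = $304.49
Net pay = $4,059.72 − $304.49 = $3,755.23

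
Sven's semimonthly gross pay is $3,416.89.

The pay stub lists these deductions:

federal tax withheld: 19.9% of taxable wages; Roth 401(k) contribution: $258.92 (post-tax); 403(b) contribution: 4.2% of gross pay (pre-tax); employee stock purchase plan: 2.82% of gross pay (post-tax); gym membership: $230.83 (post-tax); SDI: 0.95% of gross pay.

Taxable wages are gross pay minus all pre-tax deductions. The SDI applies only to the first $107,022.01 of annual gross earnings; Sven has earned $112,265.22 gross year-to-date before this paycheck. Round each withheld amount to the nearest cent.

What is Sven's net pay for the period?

$2,035.87

403(b) contribution: $3,416.89 × 0.042 = $143.51
Taxable wages = $3,416.89 − $143.51 = $3,273.38
Federal tax withheld: $3,273.38 × 0.199 = $651.40
SDI: annual cap $107,022.01 already reached (YTD $112,265.22), so $0.00
Employee stock purchase plan: $3,416.89 × 0.0282 = $96.36
Roth 401(k) contribution: $258.92
Gym membership: $230.83
Total deductions = $143.51 + $651.40 + $0.00 + $96.36 + $258.92 + $230.83 = $1,381.02
Net pay = $3,416.89 − $1,381.02 = $2,035.87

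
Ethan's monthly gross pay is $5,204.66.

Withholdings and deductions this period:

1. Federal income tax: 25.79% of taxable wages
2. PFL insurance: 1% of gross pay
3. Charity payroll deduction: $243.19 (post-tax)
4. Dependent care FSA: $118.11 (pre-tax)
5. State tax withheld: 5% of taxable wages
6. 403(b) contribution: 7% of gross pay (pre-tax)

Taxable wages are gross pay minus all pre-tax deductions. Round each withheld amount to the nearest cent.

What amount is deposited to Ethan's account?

Dependent care FSA: $118.11
403(b) contribution: $5,204.66 × 0.07 = $364.33
Pre-tax total = $118.11 + $364.33 = $482.44
Taxable wages = $5,204.66 − $482.44 = $4,722.22
State tax withheld: $4,722.22 × 0.05 = $236.11
Federal income tax: $4,722.22 × 0.2579 = $1,217.86
PFL insurance: $5,204.66 × 0.01 = $52.05
Charity payroll deduction: $243.19
Total deductions = $118.11 + $364.33 + $236.11 + $1,217.86 + $52.05 + $243.19 = $2,231.65
Net pay = $5,204.66 − $2,231.65 = $2,973.01

$2,973.01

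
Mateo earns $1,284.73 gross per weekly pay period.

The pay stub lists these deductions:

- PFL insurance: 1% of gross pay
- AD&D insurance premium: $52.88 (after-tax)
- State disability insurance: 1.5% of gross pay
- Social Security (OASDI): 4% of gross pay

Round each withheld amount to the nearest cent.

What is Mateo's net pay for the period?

PFL insurance: $1,284.73 × 0.01 = $12.85
Social Security (OASDI): $1,284.73 × 0.04 = $51.39
State disability insurance: $1,284.73 × 0.015 = $19.27
AD&D insurance premium: $52.88
Total deductions = $12.85 + $51.39 + $19.27 + $52.88 = $136.39
Net pay = $1,284.73 − $136.39 = $1,148.34

$1,148.34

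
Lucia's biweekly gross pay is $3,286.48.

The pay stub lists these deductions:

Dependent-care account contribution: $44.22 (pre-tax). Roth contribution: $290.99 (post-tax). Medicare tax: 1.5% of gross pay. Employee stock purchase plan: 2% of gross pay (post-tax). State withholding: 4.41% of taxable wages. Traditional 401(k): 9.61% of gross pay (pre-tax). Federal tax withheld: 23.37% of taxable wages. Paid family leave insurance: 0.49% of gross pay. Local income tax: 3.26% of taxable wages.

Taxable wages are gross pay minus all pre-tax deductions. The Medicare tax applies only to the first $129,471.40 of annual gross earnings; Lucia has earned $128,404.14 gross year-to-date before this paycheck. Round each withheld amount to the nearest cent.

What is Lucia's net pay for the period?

Dependent-care account contribution: $44.22
Traditional 401(k): $3,286.48 × 0.0961 = $315.83
Pre-tax total = $44.22 + $315.83 = $360.05
Taxable wages = $3,286.48 − $360.05 = $2,926.43
State withholding: $2,926.43 × 0.0441 = $129.06
Local income tax: $2,926.43 × 0.0326 = $95.40
Federal tax withheld: $2,926.43 × 0.2337 = $683.91
Paid family leave insurance: $3,286.48 × 0.0049 = $16.10
Medicare tax: only $129,471.40 − $128,404.14 = $1,067.26 of this check is subject → $1,067.26 × 0.015 = $16.01
Roth contribution: $290.99
Employee stock purchase plan: $3,286.48 × 0.02 = $65.73
Total deductions = $44.22 + $315.83 + $129.06 + $95.40 + $683.91 + $16.10 + $16.01 + $290.99 + $65.73 = $1,657.25
Net pay = $3,286.48 − $1,657.25 = $1,629.23

$1,629.23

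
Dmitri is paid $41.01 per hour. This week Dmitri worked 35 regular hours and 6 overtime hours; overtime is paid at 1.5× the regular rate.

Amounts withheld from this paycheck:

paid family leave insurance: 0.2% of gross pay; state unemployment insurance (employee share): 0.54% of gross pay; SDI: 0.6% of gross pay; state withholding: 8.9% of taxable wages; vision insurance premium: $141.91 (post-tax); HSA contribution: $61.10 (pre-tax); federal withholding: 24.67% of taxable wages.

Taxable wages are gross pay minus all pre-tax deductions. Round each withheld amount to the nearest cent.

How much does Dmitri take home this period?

Regular pay: 35 × $41.01 = $1,435.35
Overtime pay: 6 × $41.01 × 1.5 = $369.09
Gross pay = $1,435.35 + $369.09 = $1,804.44
HSA contribution: $61.10
Taxable wages = $1,804.44 − $61.10 = $1,743.34
State withholding: $1,743.34 × 0.089 = $155.16
Federal withholding: $1,743.34 × 0.2467 = $430.08
State unemployment insurance (employee share): $1,804.44 × 0.0054 = $9.74
SDI: $1,804.44 × 0.006 = $10.83
Paid family leave insurance: $1,804.44 × 0.002 = $3.61
Vision insurance premium: $141.91
Total deductions = $61.10 + $155.16 + $430.08 + $9.74 + $10.83 + $3.61 + $141.91 = $812.43
Net pay = $1,804.44 − $812.43 = $992.01

$992.01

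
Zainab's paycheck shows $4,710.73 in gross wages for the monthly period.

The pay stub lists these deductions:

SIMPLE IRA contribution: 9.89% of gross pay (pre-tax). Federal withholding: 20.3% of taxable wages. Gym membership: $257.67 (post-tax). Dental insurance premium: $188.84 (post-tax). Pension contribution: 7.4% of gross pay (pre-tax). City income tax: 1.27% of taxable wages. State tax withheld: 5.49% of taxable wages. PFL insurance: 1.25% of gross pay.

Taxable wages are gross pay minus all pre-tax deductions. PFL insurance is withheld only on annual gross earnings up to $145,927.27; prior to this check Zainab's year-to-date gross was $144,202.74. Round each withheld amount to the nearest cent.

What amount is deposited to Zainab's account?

SIMPLE IRA contribution: $4,710.73 × 0.0989 = $465.89
Pension contribution: $4,710.73 × 0.074 = $348.59
Pre-tax total = $465.89 + $348.59 = $814.48
Taxable wages = $4,710.73 − $814.48 = $3,896.25
City income tax: $3,896.25 × 0.0127 = $49.48
State tax withheld: $3,896.25 × 0.0549 = $213.90
Federal withholding: $3,896.25 × 0.203 = $790.94
PFL insurance: only $145,927.27 − $144,202.74 = $1,724.53 of this check is subject → $1,724.53 × 0.0125 = $21.56
Gym membership: $257.67
Dental insurance premium: $188.84
Total deductions = $465.89 + $348.59 + $49.48 + $213.90 + $790.94 + $21.56 + $257.67 + $188.84 = $2,336.87
Net pay = $4,710.73 − $2,336.87 = $2,373.86

$2,373.86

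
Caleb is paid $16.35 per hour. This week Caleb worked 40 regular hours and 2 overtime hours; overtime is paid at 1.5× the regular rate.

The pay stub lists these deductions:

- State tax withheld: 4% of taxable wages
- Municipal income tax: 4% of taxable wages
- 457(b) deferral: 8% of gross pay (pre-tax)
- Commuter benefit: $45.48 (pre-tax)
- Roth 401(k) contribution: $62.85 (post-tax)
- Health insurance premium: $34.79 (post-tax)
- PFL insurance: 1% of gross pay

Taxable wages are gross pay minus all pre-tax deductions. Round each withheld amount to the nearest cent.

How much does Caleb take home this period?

Regular pay: 40 × $16.35 = $654.00
Overtime pay: 2 × $16.35 × 1.5 = $49.05
Gross pay = $654.00 + $49.05 = $703.05
Commuter benefit: $45.48
457(b) deferral: $703.05 × 0.08 = $56.24
Pre-tax total = $45.48 + $56.24 = $101.72
Taxable wages = $703.05 − $101.72 = $601.33
State tax withheld: $601.33 × 0.04 = $24.05
Municipal income tax: $601.33 × 0.04 = $24.05
PFL insurance: $703.05 × 0.01 = $7.03
Health insurance premium: $34.79
Roth 401(k) contribution: $62.85
Total deductions = $45.48 + $56.24 + $24.05 + $24.05 + $7.03 + $34.79 + $62.85 = $254.49
Net pay = $703.05 − $254.49 = $448.56

$448.56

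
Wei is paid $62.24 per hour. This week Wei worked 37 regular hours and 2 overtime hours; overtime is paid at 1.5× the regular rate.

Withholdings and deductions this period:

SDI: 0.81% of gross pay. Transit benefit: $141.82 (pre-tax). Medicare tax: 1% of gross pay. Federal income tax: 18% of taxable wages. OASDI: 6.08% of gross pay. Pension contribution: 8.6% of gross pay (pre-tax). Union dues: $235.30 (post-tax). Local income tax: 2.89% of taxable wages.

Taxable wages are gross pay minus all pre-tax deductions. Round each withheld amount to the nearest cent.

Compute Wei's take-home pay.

Regular pay: 37 × $62.24 = $2302.88
Overtime pay: 2 × $62.24 × 1.5 = $186.72
Gross pay = $2302.88 + $186.72 = $2489.60
Pension contribution: $2489.60 × 0.086 = $214.11
Transit benefit: $141.82
Pre-tax total = $214.11 + $141.82 = $355.93
Taxable wages = $2489.60 − $355.93 = $2133.67
Federal income tax: $2133.67 × 0.18 = $384.06
Local income tax: $2133.67 × 0.0289 = $61.66
Medicare tax: $2489.60 × 0.01 = $24.90
SDI: $2489.60 × 0.0081 = $20.17
OASDI: $2489.60 × 0.0608 = $151.37
Union dues: $235.30
Total deductions = $214.11 + $141.82 + $384.06 + $61.66 + $24.90 + $20.17 + $151.37 + $235.30 = $1233.39
Net pay = $2489.60 − $1233.39 = $1256.21

$1256.21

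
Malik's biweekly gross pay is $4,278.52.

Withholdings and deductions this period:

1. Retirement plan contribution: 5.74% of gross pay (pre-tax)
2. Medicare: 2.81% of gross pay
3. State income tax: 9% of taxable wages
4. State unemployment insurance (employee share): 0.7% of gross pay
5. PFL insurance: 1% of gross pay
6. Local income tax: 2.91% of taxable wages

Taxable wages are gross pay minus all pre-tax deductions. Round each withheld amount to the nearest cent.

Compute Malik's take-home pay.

Retirement plan contribution: $4,278.52 × 0.0574 = $245.59
Taxable wages = $4,278.52 − $245.59 = $4,032.93
State income tax: $4,032.93 × 0.09 = $362.96
Local income tax: $4,032.93 × 0.0291 = $117.36
State unemployment insurance (employee share): $4,278.52 × 0.007 = $29.95
PFL insurance: $4,278.52 × 0.01 = $42.79
Medicare: $4,278.52 × 0.0281 = $120.23
Total deductions = $245.59 + $362.96 + $117.36 + $29.95 + $42.79 + $120.23 = $918.88
Net pay = $4,278.52 − $918.88 = $3,359.64

$3,359.64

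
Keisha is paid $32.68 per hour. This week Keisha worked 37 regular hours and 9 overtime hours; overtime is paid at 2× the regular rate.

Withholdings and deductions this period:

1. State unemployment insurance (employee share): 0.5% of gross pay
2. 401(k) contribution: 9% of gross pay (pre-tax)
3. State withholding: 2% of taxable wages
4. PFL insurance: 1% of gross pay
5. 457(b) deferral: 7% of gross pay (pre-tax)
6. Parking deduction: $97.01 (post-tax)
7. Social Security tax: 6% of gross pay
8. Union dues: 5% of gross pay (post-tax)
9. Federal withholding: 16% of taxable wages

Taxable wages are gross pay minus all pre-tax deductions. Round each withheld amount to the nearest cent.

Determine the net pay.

$916.36

Regular pay: 37 × $32.68 = $1209.16
Overtime pay: 9 × $32.68 × 2 = $588.24
Gross pay = $1209.16 + $588.24 = $1797.40
401(k) contribution: $1797.40 × 0.09 = $161.77
457(b) deferral: $1797.40 × 0.07 = $125.82
Pre-tax total = $161.77 + $125.82 = $287.59
Taxable wages = $1797.40 − $287.59 = $1509.81
State withholding: $1509.81 × 0.02 = $30.20
Federal withholding: $1509.81 × 0.16 = $241.57
PFL insurance: $1797.40 × 0.01 = $17.97
Social Security tax: $1797.40 × 0.06 = $107.84
State unemployment insurance (employee share): $1797.40 × 0.005 = $8.99
Parking deduction: $97.01
Union dues: $1797.40 × 0.05 = $89.87
Total deductions = $161.77 + $125.82 + $30.20 + $241.57 + $17.97 + $107.84 + $8.99 + $97.01 + $89.87 = $881.04
Net pay = $1797.40 − $881.04 = $916.36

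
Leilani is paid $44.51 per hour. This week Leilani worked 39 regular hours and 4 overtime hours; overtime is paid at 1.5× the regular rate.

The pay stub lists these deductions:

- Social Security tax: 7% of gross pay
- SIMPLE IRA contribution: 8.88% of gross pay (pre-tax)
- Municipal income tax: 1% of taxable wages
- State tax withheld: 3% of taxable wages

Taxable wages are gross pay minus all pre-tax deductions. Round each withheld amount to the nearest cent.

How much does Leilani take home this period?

Regular pay: 39 × $44.51 = $1,735.89
Overtime pay: 4 × $44.51 × 1.5 = $267.06
Gross pay = $1,735.89 + $267.06 = $2,002.95
SIMPLE IRA contribution: $2,002.95 × 0.0888 = $177.86
Taxable wages = $2,002.95 − $177.86 = $1,825.09
Municipal income tax: $1,825.09 × 0.01 = $18.25
State tax withheld: $1,825.09 × 0.03 = $54.75
Social Security tax: $2,002.95 × 0.07 = $140.21
Total deductions = $177.86 + $18.25 + $54.75 + $140.21 = $391.07
Net pay = $2,002.95 − $391.07 = $1,611.88

$1,611.88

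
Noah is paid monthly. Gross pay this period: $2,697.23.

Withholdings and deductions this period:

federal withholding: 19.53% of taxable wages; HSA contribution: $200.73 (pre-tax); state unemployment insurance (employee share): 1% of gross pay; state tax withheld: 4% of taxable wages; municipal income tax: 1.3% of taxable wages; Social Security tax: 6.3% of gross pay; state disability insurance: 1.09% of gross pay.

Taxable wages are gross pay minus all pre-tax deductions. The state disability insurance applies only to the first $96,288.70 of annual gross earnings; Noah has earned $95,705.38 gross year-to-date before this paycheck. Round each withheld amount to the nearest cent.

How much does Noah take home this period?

HSA contribution: $200.73
Taxable wages = $2,697.23 − $200.73 = $2,496.50
Federal withholding: $2,496.50 × 0.1953 = $487.57
State tax withheld: $2,496.50 × 0.04 = $99.86
Municipal income tax: $2,496.50 × 0.013 = $32.45
State disability insurance: only $96,288.70 − $95,705.38 = $583.32 of this check is subject → $583.32 × 0.0109 = $6.36
State unemployment insurance (employee share): $2,697.23 × 0.01 = $26.97
Social Security tax: $2,697.23 × 0.063 = $169.93
Total deductions = $200.73 + $487.57 + $99.86 + $32.45 + $6.36 + $26.97 + $169.93 = $1,023.87
Net pay = $2,697.23 − $1,023.87 = $1,673.36

$1,673.36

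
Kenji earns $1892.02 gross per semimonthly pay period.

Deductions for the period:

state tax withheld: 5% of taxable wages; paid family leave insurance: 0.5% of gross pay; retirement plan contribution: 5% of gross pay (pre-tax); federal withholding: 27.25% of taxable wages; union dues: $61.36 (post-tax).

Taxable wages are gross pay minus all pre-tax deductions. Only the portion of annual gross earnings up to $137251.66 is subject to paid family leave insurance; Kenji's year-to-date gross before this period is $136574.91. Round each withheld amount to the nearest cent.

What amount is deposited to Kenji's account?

$1153.01

Retirement plan contribution: $1892.02 × 0.05 = $94.60
Taxable wages = $1892.02 − $94.60 = $1797.42
State tax withheld: $1797.42 × 0.05 = $89.87
Federal withholding: $1797.42 × 0.2725 = $489.80
Paid family leave insurance: only $137251.66 − $136574.91 = $676.75 of this check is subject → $676.75 × 0.005 = $3.38
Union dues: $61.36
Total deductions = $94.60 + $89.87 + $489.80 + $3.38 + $61.36 = $739.01
Net pay = $1892.02 − $739.01 = $1153.01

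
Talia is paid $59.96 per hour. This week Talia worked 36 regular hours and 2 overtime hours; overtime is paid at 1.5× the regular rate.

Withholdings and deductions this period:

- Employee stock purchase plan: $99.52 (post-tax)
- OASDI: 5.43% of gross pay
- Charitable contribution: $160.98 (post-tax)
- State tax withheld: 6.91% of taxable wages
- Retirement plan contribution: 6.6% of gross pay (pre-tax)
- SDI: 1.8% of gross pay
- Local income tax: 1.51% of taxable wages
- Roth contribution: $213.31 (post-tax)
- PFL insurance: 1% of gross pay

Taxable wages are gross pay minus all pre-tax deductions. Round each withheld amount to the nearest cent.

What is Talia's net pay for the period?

$1,333.94

Regular pay: 36 × $59.96 = $2,158.56
Overtime pay: 2 × $59.96 × 1.5 = $179.88
Gross pay = $2,158.56 + $179.88 = $2,338.44
Retirement plan contribution: $2,338.44 × 0.066 = $154.34
Taxable wages = $2,338.44 − $154.34 = $2,184.10
State tax withheld: $2,184.10 × 0.0691 = $150.92
Local income tax: $2,184.10 × 0.0151 = $32.98
SDI: $2,338.44 × 0.018 = $42.09
OASDI: $2,338.44 × 0.0543 = $126.98
PFL insurance: $2,338.44 × 0.01 = $23.38
Charitable contribution: $160.98
Roth contribution: $213.31
Employee stock purchase plan: $99.52
Total deductions = $154.34 + $150.92 + $32.98 + $42.09 + $126.98 + $23.38 + $160.98 + $213.31 + $99.52 = $1,004.50
Net pay = $2,338.44 − $1,004.50 = $1,333.94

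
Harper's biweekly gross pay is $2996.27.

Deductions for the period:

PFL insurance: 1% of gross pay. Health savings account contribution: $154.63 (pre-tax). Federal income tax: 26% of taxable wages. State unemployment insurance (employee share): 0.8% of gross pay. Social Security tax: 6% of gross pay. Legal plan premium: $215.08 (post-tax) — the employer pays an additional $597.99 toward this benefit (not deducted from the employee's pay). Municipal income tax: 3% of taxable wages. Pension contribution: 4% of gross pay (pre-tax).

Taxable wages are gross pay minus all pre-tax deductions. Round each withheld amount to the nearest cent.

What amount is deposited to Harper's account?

$1483.68

Pension contribution: $2996.27 × 0.04 = $119.85
Health savings account contribution: $154.63
Pre-tax total = $119.85 + $154.63 = $274.48
Taxable wages = $2996.27 − $274.48 = $2721.79
Municipal income tax: $2721.79 × 0.03 = $81.65
Federal income tax: $2721.79 × 0.26 = $707.67
Social Security tax: $2996.27 × 0.06 = $179.78
State unemployment insurance (employee share): $2996.27 × 0.008 = $23.97
PFL insurance: $2996.27 × 0.01 = $29.96
Legal plan premium: $215.08
(Employer's $597.99 toward legal plan premium is not withheld from the employee.)
Total deductions = $119.85 + $154.63 + $81.65 + $707.67 + $179.78 + $23.97 + $29.96 + $215.08 = $1512.59
Net pay = $2996.27 − $1512.59 = $1483.68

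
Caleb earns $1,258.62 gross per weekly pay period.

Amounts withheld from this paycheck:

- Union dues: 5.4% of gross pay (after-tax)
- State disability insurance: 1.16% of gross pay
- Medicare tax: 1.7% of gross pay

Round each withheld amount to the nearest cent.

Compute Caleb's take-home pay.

$1,154.65

State disability insurance: $1,258.62 × 0.0116 = $14.60
Medicare tax: $1,258.62 × 0.017 = $21.40
Union dues: $1,258.62 × 0.054 = $67.97
Total deductions = $14.60 + $21.40 + $67.97 = $103.97
Net pay = $1,258.62 − $103.97 = $1,154.65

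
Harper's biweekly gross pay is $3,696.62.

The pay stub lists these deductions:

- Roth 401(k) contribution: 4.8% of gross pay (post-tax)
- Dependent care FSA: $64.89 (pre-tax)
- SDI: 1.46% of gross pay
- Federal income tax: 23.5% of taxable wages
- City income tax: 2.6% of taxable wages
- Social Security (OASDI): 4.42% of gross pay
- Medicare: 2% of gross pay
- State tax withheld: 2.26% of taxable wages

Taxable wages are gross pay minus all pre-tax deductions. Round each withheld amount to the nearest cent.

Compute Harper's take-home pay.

Dependent care FSA: $64.89
Taxable wages = $3,696.62 − $64.89 = $3,631.73
Federal income tax: $3,631.73 × 0.235 = $853.46
City income tax: $3,631.73 × 0.026 = $94.42
State tax withheld: $3,631.73 × 0.0226 = $82.08
Medicare: $3,696.62 × 0.02 = $73.93
SDI: $3,696.62 × 0.0146 = $53.97
Social Security (OASDI): $3,696.62 × 0.0442 = $163.39
Roth 401(k) contribution: $3,696.62 × 0.048 = $177.44
Total deductions = $64.89 + $853.46 + $94.42 + $82.08 + $73.93 + $53.97 + $163.39 + $177.44 = $1,563.58
Net pay = $3,696.62 − $1,563.58 = $2,133.04

$2,133.04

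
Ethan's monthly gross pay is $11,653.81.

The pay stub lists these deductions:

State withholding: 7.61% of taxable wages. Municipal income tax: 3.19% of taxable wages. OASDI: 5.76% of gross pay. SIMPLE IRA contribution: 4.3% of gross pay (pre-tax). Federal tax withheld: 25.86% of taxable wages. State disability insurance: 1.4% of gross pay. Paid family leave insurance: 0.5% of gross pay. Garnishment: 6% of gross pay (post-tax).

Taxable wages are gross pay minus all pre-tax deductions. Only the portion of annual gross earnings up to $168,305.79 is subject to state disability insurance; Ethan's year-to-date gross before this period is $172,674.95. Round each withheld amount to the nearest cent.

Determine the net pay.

SIMPLE IRA contribution: $11,653.81 × 0.043 = $501.11
Taxable wages = $11,653.81 − $501.11 = $11,152.70
Federal tax withheld: $11,152.70 × 0.2586 = $2,884.09
Municipal income tax: $11,152.70 × 0.0319 = $355.77
State withholding: $11,152.70 × 0.0761 = $848.72
OASDI: $11,653.81 × 0.0576 = $671.26
State disability insurance: annual cap $168,305.79 already reached (YTD $172,674.95), so $0.00
Paid family leave insurance: $11,653.81 × 0.005 = $58.27
Garnishment: $11,653.81 × 0.06 = $699.23
Total deductions = $501.11 + $2,884.09 + $355.77 + $848.72 + $671.26 + $0.00 + $58.27 + $699.23 = $6,018.45
Net pay = $11,653.81 − $6,018.45 = $5,635.36

$5,635.36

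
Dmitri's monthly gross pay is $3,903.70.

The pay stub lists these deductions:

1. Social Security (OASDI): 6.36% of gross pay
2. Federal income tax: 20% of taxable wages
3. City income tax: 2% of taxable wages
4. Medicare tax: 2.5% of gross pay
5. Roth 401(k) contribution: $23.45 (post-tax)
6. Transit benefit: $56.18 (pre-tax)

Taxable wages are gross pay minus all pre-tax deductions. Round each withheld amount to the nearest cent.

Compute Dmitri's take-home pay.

$2,631.75

Transit benefit: $56.18
Taxable wages = $3,903.70 − $56.18 = $3,847.52
City income tax: $3,847.52 × 0.02 = $76.95
Federal income tax: $3,847.52 × 0.2 = $769.50
Social Security (OASDI): $3,903.70 × 0.0636 = $248.28
Medicare tax: $3,903.70 × 0.025 = $97.59
Roth 401(k) contribution: $23.45
Total deductions = $56.18 + $76.95 + $769.50 + $248.28 + $97.59 + $23.45 = $1,271.95
Net pay = $3,903.70 − $1,271.95 = $2,631.75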